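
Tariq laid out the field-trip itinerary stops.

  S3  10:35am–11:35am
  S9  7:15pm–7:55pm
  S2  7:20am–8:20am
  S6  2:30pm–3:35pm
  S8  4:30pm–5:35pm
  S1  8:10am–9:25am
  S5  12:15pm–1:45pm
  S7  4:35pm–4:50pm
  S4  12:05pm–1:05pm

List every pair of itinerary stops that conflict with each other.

Sorted by start: S2, S1, S3, S4, S5, S6, S8, S7, S9.
S1 starts before S2 ends → S2 and S1 overlap.
S3 starts after S2 ends, so S2 has no further overlaps.
S3 starts after S1 ends, so S1 has no further overlaps.
S4 starts after S3 ends, so S3 has no further overlaps.
S5 starts before S4 ends → S4 and S5 overlap.
S6 starts after S4 ends, so S4 has no further overlaps.
S6 starts after S5 ends, so S5 has no further overlaps.
S8 starts after S6 ends, so S6 has no further overlaps.
S7 starts before S8 ends → S8 and S7 overlap.
S9 starts after S8 ends.
S9 starts after S7 ends.

S1 & S2, S4 & S5, S7 & S8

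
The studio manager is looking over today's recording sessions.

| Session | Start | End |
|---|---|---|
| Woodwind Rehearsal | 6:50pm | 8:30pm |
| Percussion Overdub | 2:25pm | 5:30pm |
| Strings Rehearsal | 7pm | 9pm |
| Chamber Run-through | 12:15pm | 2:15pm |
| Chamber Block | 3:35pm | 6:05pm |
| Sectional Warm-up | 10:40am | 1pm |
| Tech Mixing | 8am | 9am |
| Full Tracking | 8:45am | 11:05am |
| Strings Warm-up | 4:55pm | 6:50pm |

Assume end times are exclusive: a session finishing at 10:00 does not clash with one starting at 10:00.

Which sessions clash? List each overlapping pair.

Check each pair: they overlap iff neither finishes before the other starts.
Sorted by start: Tech Mixing, Full Tracking, Sectional Warm-up, Chamber Run-through, Percussion Overdub, Chamber Block, Strings Warm-up, Woodwind Rehearsal, Strings Rehearsal.
Full Tracking starts before Tech Mixing ends → Tech Mixing and Full Tracking overlap.
Sectional Warm-up starts after Tech Mixing ends, so nothing later overlaps Tech Mixing either.
Sectional Warm-up starts before Full Tracking ends → Full Tracking and Sectional Warm-up overlap.
Chamber Run-through starts after Full Tracking ends, so nothing later overlaps Full Tracking either.
Chamber Run-through starts before Sectional Warm-up ends → Sectional Warm-up and Chamber Run-through overlap.
Percussion Overdub starts after Sectional Warm-up ends, so nothing later overlaps Sectional Warm-up either.
Percussion Overdub starts after Chamber Run-through ends, so nothing later overlaps Chamber Run-through either.
Chamber Block starts before Percussion Overdub ends → Percussion Overdub and Chamber Block overlap.
Strings Warm-up starts before Percussion Overdub ends → Percussion Overdub and Strings Warm-up overlap.
Woodwind Rehearsal starts after Percussion Overdub ends, so nothing later overlaps Percussion Overdub either.
Strings Warm-up starts before Chamber Block ends → Chamber Block and Strings Warm-up overlap.
Woodwind Rehearsal starts after Chamber Block ends, so nothing later overlaps Chamber Block either.
Woodwind Rehearsal starts exactly when Strings Warm-up ends (back-to-back, no overlap), so nothing later overlaps Strings Warm-up either.
Strings Rehearsal starts before Woodwind Rehearsal ends → Woodwind Rehearsal and Strings Rehearsal overlap.

Chamber Block & Percussion Overdub, Chamber Block & Strings Warm-up, Chamber Run-through & Sectional Warm-up, Full Tracking & Sectional Warm-up, Full Tracking & Tech Mixing, Percussion Overdub & Strings Warm-up, Strings Rehearsal & Woodwind Rehearsal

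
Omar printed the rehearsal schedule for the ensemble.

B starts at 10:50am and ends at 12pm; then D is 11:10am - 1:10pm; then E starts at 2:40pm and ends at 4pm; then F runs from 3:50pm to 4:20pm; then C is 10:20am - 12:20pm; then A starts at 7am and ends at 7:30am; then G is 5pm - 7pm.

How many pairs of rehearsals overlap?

4

Sorted by start: A, C, B, D, E, F, G.
C starts after A ends, so nothing later overlaps A either.
B starts before C ends → C and B overlap.
D starts before C ends → C and D overlap.
E starts after C ends, so nothing later overlaps C either.
D starts before B ends → B and D overlap.
E starts after B ends, so nothing later overlaps B either.
E starts after D ends, so nothing later overlaps D either.
F starts before E ends → E and F overlap.
G starts after E ends.
G starts after F ends.
Overlapping pairs: B & C, B & D, C & D, E & F — 4 in total.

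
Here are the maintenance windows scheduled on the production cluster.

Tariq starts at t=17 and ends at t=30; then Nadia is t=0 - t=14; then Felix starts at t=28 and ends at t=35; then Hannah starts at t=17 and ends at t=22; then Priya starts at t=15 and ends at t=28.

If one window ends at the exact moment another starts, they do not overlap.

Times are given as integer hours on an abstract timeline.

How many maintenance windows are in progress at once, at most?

3

Walk through starts and ends in time order (an end at T is processed before a start at T):
t=0 start Nadia → 1
t=14 end Nadia → 0
t=15 start Priya → 1
t=17 start Hannah → 2
t=17 start Tariq → 3
t=22 end Hannah → 2
t=28 end Priya → 1
t=28 start Felix → 2
t=30 end Tariq → 1
t=35 end Felix → 0
Peak is 3, at t=17 (Hannah, Priya, Tariq).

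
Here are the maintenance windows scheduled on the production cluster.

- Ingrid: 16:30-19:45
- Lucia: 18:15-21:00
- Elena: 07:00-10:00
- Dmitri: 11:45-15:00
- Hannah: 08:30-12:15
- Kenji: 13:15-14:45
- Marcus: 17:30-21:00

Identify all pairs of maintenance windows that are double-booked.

Dmitri & Hannah, Dmitri & Kenji, Elena & Hannah, Ingrid & Lucia, Ingrid & Marcus, Lucia & Marcus

Check each pair: they overlap iff neither finishes before the other starts.
Sorted by start: Elena, Hannah, Dmitri, Kenji, Ingrid, Marcus, Lucia.
Hannah starts before Elena ends → Elena and Hannah overlap.
Dmitri starts after Elena ends, so nothing later overlaps Elena either.
Dmitri starts before Hannah ends → Hannah and Dmitri overlap.
Kenji starts after Hannah ends, so nothing later overlaps Hannah either.
Kenji starts before Dmitri ends → Dmitri and Kenji overlap.
Ingrid starts after Dmitri ends, so nothing later overlaps Dmitri either.
Ingrid starts after Kenji ends, so nothing later overlaps Kenji either.
Marcus starts before Ingrid ends → Ingrid and Marcus overlap.
Lucia starts before Ingrid ends → Ingrid and Lucia overlap.
Lucia starts before Marcus ends → Marcus and Lucia overlap.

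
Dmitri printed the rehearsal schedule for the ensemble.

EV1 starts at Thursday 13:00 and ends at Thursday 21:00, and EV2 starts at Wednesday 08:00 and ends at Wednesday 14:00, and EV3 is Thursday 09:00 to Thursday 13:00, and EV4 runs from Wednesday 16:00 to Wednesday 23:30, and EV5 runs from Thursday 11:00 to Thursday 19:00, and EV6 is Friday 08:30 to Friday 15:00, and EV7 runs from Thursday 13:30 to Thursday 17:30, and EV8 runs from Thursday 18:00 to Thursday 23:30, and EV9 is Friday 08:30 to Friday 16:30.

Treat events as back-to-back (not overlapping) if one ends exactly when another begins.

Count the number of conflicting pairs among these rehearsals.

7

Check each pair: they overlap iff neither finishes before the other starts.
Sorted by start: EV2, EV4, EV3, EV5, EV1, EV7, EV8, EV6, EV9.
EV4 starts after EV2 ends — done with EV2.
EV3 starts after EV4 ends — done with EV4.
EV5 starts before EV3 ends → EV3 and EV5 overlap.
EV1 starts exactly when EV3 ends (back-to-back, no overlap) — done with EV3.
EV1 starts before EV5 ends → EV5 and EV1 overlap.
EV7 starts before EV5 ends → EV5 and EV7 overlap.
EV8 starts before EV5 ends → EV5 and EV8 overlap.
EV6 starts after EV5 ends — done with EV5.
EV7 starts before EV1 ends → EV1 and EV7 overlap.
EV8 starts before EV1 ends → EV1 and EV8 overlap.
EV6 starts after EV1 ends — done with EV1.
EV8 starts after EV7 ends — done with EV7.
EV6 starts after EV8 ends — done with EV8.
EV9 starts before EV6 ends → EV6 and EV9 overlap.
Overlapping pairs: EV1 & EV5, EV1 & EV7, EV1 & EV8, EV3 & EV5, EV5 & EV7, EV5 & EV8, EV6 & EV9 — 7 in total.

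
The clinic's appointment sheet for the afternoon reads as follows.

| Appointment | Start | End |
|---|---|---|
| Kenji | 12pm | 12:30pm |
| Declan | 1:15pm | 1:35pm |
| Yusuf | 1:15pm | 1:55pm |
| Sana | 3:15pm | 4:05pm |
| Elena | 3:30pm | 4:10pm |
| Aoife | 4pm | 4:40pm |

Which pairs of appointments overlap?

Two intervals overlap when each starts before the other ends.
Sorted by start: Kenji, Declan, Yusuf, Sana, Elena, Aoife.
Declan starts after Kenji ends — done with Kenji.
Yusuf starts before Declan ends → Declan and Yusuf overlap.
Sana starts after Declan ends — done with Declan.
Sana starts after Yusuf ends — done with Yusuf.
Elena starts before Sana ends → Sana and Elena overlap.
Aoife starts before Sana ends → Sana and Aoife overlap.
Aoife starts before Elena ends → Elena and Aoife overlap.

Aoife & Elena, Aoife & Sana, Declan & Yusuf, Elena & Sana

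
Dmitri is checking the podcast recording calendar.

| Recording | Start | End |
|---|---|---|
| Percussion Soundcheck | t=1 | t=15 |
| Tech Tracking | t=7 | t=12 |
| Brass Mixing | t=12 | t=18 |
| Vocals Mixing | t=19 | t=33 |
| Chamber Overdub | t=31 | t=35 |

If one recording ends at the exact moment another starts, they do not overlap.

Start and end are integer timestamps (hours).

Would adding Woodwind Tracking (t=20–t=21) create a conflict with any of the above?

Percussion Soundcheck: ends t=15 at or before Woodwind Tracking starts t=20 → clear.
Tech Tracking: ends t=12 at or before Woodwind Tracking starts t=20 → clear.
Brass Mixing: ends t=18 at or before Woodwind Tracking starts t=20 → clear.
Vocals Mixing: starts t=19 before Woodwind Tracking ends t=21, and ends t=33 after Woodwind Tracking starts t=20 → overlap.
Chamber Overdub: starts t=31 at or after Woodwind Tracking ends t=21 → clear.
Woodwind Tracking overlaps Vocals Mixing.

Yes — it overlaps Vocals Mixing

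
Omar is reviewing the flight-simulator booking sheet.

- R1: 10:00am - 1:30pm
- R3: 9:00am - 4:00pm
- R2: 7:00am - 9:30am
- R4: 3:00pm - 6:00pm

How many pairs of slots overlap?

Sorted by start: R2, R3, R1, R4.
R3 starts before R2 ends → R2 and R3 overlap.
R1 starts after R2 ends, so nothing later overlaps R2 either.
R1 starts before R3 ends → R3 and R1 overlap.
R4 starts before R3 ends → R3 and R4 overlap.
R4 starts after R1 ends.
Overlapping pairs: R1 & R3, R2 & R3, R3 & R4 — 3 in total.

3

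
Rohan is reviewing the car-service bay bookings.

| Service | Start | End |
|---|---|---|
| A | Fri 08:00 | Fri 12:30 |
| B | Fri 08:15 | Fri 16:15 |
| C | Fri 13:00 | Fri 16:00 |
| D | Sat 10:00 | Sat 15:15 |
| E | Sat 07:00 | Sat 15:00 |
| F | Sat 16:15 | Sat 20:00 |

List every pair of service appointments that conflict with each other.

Sorted by start: A, B, C, E, D, F.
B starts before A ends → A and B overlap.
C starts after A ends, so nothing later overlaps A either.
C starts before B ends → B and C overlap.
E starts after B ends, so nothing later overlaps B either.
E starts after C ends, so nothing later overlaps C either.
D starts before E ends → E and D overlap.
F starts after E ends.
F starts after D ends.

A & B, B & C, D & E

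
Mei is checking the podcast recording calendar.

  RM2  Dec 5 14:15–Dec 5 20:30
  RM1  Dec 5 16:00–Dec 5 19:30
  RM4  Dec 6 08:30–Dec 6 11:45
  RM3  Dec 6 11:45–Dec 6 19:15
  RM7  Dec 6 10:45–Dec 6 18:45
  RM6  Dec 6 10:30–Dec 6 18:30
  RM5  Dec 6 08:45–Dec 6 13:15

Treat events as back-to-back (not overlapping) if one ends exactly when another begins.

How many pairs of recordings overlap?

Two intervals overlap when each starts before the other ends.
Sorted by start: RM2, RM1, RM4, RM5, RM6, RM7, RM3.
RM1 starts before RM2 ends → RM2 and RM1 overlap.
RM4 starts after RM2 ends, so nothing later overlaps RM2 either.
RM4 starts after RM1 ends, so nothing later overlaps RM1 either.
RM5 starts before RM4 ends → RM4 and RM5 overlap.
RM6 starts before RM4 ends → RM4 and RM6 overlap.
RM7 starts before RM4 ends → RM4 and RM7 overlap.
RM3 starts exactly when RM4 ends (back-to-back, no overlap).
RM6 starts before RM5 ends → RM5 and RM6 overlap.
RM7 starts before RM5 ends → RM5 and RM7 overlap.
RM3 starts before RM5 ends → RM5 and RM3 overlap.
RM7 starts before RM6 ends → RM6 and RM7 overlap.
RM3 starts before RM6 ends → RM6 and RM3 overlap.
RM3 starts before RM7 ends → RM7 and RM3 overlap.
Overlapping pairs: RM1 & RM2, RM3 & RM5, RM3 & RM6, RM3 & RM7, RM4 & RM5, RM4 & RM6, RM4 & RM7, RM5 & RM6, RM5 & RM7, RM6 & RM7 — 10 in total.

10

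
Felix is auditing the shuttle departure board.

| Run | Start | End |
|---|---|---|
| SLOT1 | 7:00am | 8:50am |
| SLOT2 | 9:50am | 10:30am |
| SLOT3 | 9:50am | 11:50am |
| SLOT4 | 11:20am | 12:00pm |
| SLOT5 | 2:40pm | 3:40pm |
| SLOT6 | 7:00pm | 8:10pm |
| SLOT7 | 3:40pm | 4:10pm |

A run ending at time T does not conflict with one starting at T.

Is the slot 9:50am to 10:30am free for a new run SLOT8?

No — it overlaps SLOT2, SLOT3

SLOT1: ends 8:50am at or before SLOT8 starts 9:50am → clear.
SLOT2: starts 9:50am before SLOT8 ends 10:30am, and ends 10:30am after SLOT8 starts 9:50am → overlap.
SLOT3: starts 9:50am before SLOT8 ends 10:30am, and ends 11:50am after SLOT8 starts 9:50am → overlap.
SLOT4: starts 11:20am at or after SLOT8 ends 10:30am → clear.
SLOT5: starts 2:40pm at or after SLOT8 ends 10:30am → clear.
SLOT7: starts 3:40pm at or after SLOT8 ends 10:30am → clear.
SLOT6: starts 7:00pm at or after SLOT8 ends 10:30am → clear.
SLOT8 overlaps SLOT2, SLOT3.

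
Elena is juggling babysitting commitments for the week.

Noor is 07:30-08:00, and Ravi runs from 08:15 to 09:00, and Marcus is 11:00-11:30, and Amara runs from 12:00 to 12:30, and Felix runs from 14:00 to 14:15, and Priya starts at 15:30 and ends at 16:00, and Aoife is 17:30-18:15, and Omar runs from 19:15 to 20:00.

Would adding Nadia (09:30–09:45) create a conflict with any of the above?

Noor: ends 08:00 at or before Nadia starts 09:30 → clear.
Ravi: ends 09:00 at or before Nadia starts 09:30 → clear.
Marcus: starts 11:00 at or after Nadia ends 09:45 → clear.
Amara: starts 12:00 at or after Nadia ends 09:45 → clear.
Felix: starts 14:00 at or after Nadia ends 09:45 → clear.
Priya: starts 15:30 at or after Nadia ends 09:45 → clear.
Aoife: starts 17:30 at or after Nadia ends 09:45 → clear.
Omar: starts 19:15 at or after Nadia ends 09:45 → clear.

No — it doesn't clash with anything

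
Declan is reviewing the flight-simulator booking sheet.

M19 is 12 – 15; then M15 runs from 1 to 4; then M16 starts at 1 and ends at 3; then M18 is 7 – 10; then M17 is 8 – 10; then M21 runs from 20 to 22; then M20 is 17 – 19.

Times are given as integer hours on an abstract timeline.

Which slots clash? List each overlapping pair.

Sorted by start: M15, M16, M18, M17, M19, M20, M21.
M16 starts before M15 ends → M15 and M16 overlap.
M18 starts after M15 ends, so nothing later overlaps M15 either.
M18 starts after M16 ends, so nothing later overlaps M16 either.
M17 starts before M18 ends → M18 and M17 overlap.
M19 starts after M18 ends, so nothing later overlaps M18 either.
M19 starts after M17 ends, so nothing later overlaps M17 either.
M20 starts after M19 ends, so nothing later overlaps M19 either.
M21 starts after M20 ends.

M15 & M16, M17 & M18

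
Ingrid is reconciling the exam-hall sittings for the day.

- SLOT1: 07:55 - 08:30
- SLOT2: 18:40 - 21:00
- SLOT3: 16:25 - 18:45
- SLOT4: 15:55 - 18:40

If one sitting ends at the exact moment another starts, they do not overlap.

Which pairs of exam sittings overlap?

SLOT2 & SLOT3, SLOT3 & SLOT4

Check each pair: they overlap iff neither finishes before the other starts.
Sorted by start: SLOT1, SLOT4, SLOT3, SLOT2.
SLOT4 starts after SLOT1 ends — done with SLOT1.
SLOT3 starts before SLOT4 ends → SLOT4 and SLOT3 overlap.
SLOT2 starts exactly when SLOT4 ends (back-to-back, no overlap).
SLOT2 starts before SLOT3 ends → SLOT3 and SLOT2 overlap.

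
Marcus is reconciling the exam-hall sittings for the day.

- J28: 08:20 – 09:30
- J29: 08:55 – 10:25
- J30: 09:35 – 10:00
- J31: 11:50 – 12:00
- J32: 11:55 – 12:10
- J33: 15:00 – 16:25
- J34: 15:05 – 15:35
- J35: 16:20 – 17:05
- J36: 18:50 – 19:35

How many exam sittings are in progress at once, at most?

Sort all start/end points and keep a running count:
08:20 start J28 → 1
08:55 start J29 → 2
09:30 end J28 → 1
09:35 start J30 → 2
10:00 end J30 → 1
10:25 end J29 → 0
11:50 start J31 → 1
11:55 start J32 → 2
12:00 end J31 → 1
12:10 end J32 → 0
15:00 start J33 → 1
15:05 start J34 → 2
15:35 end J34 → 1
16:20 start J35 → 2
16:25 end J33 → 1
17:05 end J35 → 0
18:50 start J36 → 1
19:35 end J36 → 0
Peak is 2, at 08:55 (J28, J29).

2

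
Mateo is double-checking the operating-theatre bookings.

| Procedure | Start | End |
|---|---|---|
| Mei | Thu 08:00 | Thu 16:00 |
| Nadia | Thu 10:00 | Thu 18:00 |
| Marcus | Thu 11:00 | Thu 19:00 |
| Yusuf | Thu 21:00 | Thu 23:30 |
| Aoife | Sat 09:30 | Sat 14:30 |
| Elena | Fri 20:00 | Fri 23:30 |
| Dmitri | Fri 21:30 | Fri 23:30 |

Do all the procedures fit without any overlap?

No

Sorted by start: Mei, Nadia, Marcus, Yusuf, Elena, Dmitri, Aoife.
Nadia starts before Mei ends → Mei and Nadia overlap.
That's a conflict, so the schedule is not conflict-free.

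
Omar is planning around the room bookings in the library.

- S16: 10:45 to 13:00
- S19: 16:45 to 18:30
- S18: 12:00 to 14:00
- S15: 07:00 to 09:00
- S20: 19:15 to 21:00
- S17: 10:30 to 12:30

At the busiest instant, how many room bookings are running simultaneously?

Sort all start/end points and keep a running count:
07:00 start S15 → 1
09:00 end S15 → 0
10:30 start S17 → 1
10:45 start S16 → 2
12:00 start S18 → 3
12:30 end S17 → 2
13:00 end S16 → 1
14:00 end S18 → 0
16:45 start S19 → 1
18:30 end S19 → 0
19:15 start S20 → 1
21:00 end S20 → 0
Peak is 3, at 12:00 (S16, S17, S18).

3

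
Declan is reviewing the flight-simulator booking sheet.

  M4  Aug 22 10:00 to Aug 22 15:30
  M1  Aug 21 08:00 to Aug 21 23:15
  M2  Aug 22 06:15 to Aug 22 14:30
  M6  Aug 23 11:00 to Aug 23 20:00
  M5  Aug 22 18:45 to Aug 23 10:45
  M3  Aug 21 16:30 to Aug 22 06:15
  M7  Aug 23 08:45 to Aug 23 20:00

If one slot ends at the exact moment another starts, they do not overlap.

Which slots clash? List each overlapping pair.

Sorted by start: M1, M3, M2, M4, M5, M7, M6.
M3 starts before M1 ends → M1 and M3 overlap.
M2 starts after M1 ends, so M1 has no further overlaps.
M2 starts exactly when M3 ends (back-to-back, no overlap), so M3 has no further overlaps.
M4 starts before M2 ends → M2 and M4 overlap.
M5 starts after M2 ends, so M2 has no further overlaps.
M5 starts after M4 ends, so M4 has no further overlaps.
M7 starts before M5 ends → M5 and M7 overlap.
M6 starts after M5 ends.
M6 starts before M7 ends → M7 and M6 overlap.

M1 & M3, M2 & M4, M5 & M7, M6 & M7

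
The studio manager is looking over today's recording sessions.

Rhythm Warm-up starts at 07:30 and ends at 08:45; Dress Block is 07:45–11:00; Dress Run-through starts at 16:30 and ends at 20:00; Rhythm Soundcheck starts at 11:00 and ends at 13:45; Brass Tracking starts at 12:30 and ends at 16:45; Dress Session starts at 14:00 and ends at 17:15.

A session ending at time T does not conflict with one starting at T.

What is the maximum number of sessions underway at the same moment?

Walk through starts and ends in time order (an end at T is processed before a start at T):
07:30 start Rhythm Warm-up → 1
07:45 start Dress Block → 2
08:45 end Rhythm Warm-up → 1
11:00 end Dress Block → 0
11:00 start Rhythm Soundcheck → 1
12:30 start Brass Tracking → 2
13:45 end Rhythm Soundcheck → 1
14:00 start Dress Session → 2
16:30 start Dress Run-through → 3
16:45 end Brass Tracking → 2
17:15 end Dress Session → 1
20:00 end Dress Run-through → 0
Peak is 3, at 16:30 (Brass Tracking, Dress Run-through, Dress Session).

3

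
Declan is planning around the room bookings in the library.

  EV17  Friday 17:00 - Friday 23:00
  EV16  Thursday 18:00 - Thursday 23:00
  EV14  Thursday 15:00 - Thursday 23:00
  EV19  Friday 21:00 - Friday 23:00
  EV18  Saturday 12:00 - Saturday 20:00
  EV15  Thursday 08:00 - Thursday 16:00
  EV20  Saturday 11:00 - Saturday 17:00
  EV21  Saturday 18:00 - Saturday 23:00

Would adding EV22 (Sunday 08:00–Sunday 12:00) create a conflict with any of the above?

EV15: ends Thursday 16:00 at or before EV22 starts Sunday 08:00 → clear.
EV14: ends Thursday 23:00 at or before EV22 starts Sunday 08:00 → clear.
EV16: ends Thursday 23:00 at or before EV22 starts Sunday 08:00 → clear.
EV17: ends Friday 23:00 at or before EV22 starts Sunday 08:00 → clear.
EV19: ends Friday 23:00 at or before EV22 starts Sunday 08:00 → clear.
EV20: ends Saturday 17:00 at or before EV22 starts Sunday 08:00 → clear.
EV18: ends Saturday 20:00 at or before EV22 starts Sunday 08:00 → clear.
EV21: ends Saturday 23:00 at or before EV22 starts Sunday 08:00 → clear.

No — it doesn't clash with anything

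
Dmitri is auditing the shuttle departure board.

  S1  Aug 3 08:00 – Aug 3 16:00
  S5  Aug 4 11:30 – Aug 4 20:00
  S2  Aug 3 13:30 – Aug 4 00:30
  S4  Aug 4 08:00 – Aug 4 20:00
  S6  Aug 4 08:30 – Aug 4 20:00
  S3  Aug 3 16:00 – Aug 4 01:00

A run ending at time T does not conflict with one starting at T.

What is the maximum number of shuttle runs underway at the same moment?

Sort all start/end points and keep a running count:
Aug 3 08:00 start S1 → 1
Aug 3 13:30 start S2 → 2
Aug 3 16:00 end S1 → 1
Aug 3 16:00 start S3 → 2
Aug 4 00:30 end S2 → 1
Aug 4 01:00 end S3 → 0
Aug 4 08:00 start S4 → 1
Aug 4 08:30 start S6 → 2
Aug 4 11:30 start S5 → 3
Aug 4 20:00 end S4 → 2
Aug 4 20:00 end S5 → 1
Aug 4 20:00 end S6 → 0
Peak is 3, at Aug 4 11:30 (S4, S5, S6).

3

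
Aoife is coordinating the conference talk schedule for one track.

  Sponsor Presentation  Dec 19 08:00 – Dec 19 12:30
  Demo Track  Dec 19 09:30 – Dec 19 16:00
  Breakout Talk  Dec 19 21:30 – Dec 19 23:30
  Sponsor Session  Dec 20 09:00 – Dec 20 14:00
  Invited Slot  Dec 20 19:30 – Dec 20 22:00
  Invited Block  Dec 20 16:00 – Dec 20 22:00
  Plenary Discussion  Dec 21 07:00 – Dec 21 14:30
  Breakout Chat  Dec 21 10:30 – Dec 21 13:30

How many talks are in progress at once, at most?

2

Sweep the timeline, counting +1 at each start and −1 at each end (ends before starts at a tie):
Dec 19 08:00 start Sponsor Presentation → 1
Dec 19 09:30 start Demo Track → 2
Dec 19 12:30 end Sponsor Presentation → 1
Dec 19 16:00 end Demo Track → 0
Dec 19 21:30 start Breakout Talk → 1
Dec 19 23:30 end Breakout Talk → 0
Dec 20 09:00 start Sponsor Session → 1
Dec 20 14:00 end Sponsor Session → 0
Dec 20 16:00 start Invited Block → 1
Dec 20 19:30 start Invited Slot → 2
Dec 20 22:00 end Invited Block → 1
Dec 20 22:00 end Invited Slot → 0
Dec 21 07:00 start Plenary Discussion → 1
Dec 21 10:30 start Breakout Chat → 2
Dec 21 13:30 end Breakout Chat → 1
Dec 21 14:30 end Plenary Discussion → 0
Peak is 2, at Dec 19 09:30 (Demo Track, Sponsor Presentation).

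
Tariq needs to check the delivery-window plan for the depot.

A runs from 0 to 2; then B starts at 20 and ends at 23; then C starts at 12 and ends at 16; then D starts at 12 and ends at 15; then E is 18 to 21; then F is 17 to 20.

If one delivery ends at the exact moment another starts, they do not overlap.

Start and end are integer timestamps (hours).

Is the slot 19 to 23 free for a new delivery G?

No — it overlaps B, E, F

A: ends 2 at or before G starts 19 → clear.
C: ends 16 at or before G starts 19 → clear.
D: ends 15 at or before G starts 19 → clear.
F: starts 17 before G ends 23, and ends 20 after G starts 19 → overlap.
E: starts 18 before G ends 23, and ends 21 after G starts 19 → overlap.
B: starts 20 before G ends 23, and ends 23 after G starts 19 → overlap.
G overlaps B, E, F.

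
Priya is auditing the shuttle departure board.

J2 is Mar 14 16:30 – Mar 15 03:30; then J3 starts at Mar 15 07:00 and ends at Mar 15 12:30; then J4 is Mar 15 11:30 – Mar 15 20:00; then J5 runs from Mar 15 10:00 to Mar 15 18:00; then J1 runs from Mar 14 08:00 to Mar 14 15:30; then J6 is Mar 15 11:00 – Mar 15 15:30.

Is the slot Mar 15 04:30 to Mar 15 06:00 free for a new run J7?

J1: ends Mar 14 15:30 at or before J7 starts Mar 15 04:30 → clear.
J2: ends Mar 15 03:30 at or before J7 starts Mar 15 04:30 → clear.
J3: starts Mar 15 07:00 at or after J7 ends Mar 15 06:00 → clear.
J5: starts Mar 15 10:00 at or after J7 ends Mar 15 06:00 → clear.
J6: starts Mar 15 11:00 at or after J7 ends Mar 15 06:00 → clear.
J4: starts Mar 15 11:30 at or after J7 ends Mar 15 06:00 → clear.

Yes — the slot is free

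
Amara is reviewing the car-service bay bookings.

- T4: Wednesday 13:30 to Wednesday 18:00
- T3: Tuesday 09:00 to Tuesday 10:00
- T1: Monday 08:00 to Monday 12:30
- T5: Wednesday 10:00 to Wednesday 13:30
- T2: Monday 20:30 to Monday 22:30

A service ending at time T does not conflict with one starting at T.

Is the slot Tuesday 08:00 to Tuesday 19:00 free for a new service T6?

T1: ends Monday 12:30 at or before T6 starts Tuesday 08:00 → clear.
T2: ends Monday 22:30 at or before T6 starts Tuesday 08:00 → clear.
T3: starts Tuesday 09:00 before T6 ends Tuesday 19:00, and ends Tuesday 10:00 after T6 starts Tuesday 08:00 → overlap.
T5: starts Wednesday 10:00 at or after T6 ends Tuesday 19:00 → clear.
T4: starts Wednesday 13:30 at or after T6 ends Tuesday 19:00 → clear.
T6 overlaps T3.

No — it overlaps T3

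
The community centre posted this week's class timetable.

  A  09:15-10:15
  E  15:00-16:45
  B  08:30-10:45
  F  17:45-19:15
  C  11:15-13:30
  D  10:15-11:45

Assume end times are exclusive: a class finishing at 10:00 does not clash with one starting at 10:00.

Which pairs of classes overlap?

A & B, B & D, C & D

Sorted by start: B, A, D, C, E, F.
A starts before B ends → B and A overlap.
D starts before B ends → B and D overlap.
C starts after B ends, so nothing later overlaps B either.
D starts exactly when A ends (back-to-back, no overlap), so nothing later overlaps A either.
C starts before D ends → D and C overlap.
E starts after D ends, so nothing later overlaps D either.
E starts after C ends, so nothing later overlaps C either.
F starts after E ends.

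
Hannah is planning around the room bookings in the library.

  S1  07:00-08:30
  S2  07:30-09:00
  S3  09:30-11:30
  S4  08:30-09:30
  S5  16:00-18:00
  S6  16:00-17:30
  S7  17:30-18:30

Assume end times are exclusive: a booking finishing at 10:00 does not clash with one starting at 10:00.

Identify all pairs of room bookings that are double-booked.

S1 & S2, S2 & S4, S5 & S6, S5 & S7

Sorted by start: S1, S2, S4, S3, S5, S6, S7.
S2 starts before S1 ends → S1 and S2 overlap.
S4 starts exactly when S1 ends (back-to-back, no overlap), so nothing later overlaps S1 either.
S4 starts before S2 ends → S2 and S4 overlap.
S3 starts after S2 ends, so nothing later overlaps S2 either.
S3 starts exactly when S4 ends (back-to-back, no overlap), so nothing later overlaps S4 either.
S5 starts after S3 ends, so nothing later overlaps S3 either.
S6 starts before S5 ends → S5 and S6 overlap.
S7 starts before S5 ends → S5 and S7 overlap.
S7 starts exactly when S6 ends (back-to-back, no overlap).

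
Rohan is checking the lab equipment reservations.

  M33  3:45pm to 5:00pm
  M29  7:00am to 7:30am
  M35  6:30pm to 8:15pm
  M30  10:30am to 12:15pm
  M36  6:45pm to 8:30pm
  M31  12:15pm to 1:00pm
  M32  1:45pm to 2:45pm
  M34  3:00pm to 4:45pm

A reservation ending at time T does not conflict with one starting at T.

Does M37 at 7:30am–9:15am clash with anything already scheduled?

No — it doesn't clash with anything

M29: ends 7:30am at or before M37 starts 7:30am → clear.
M30: starts 10:30am at or after M37 ends 9:15am → clear.
M31: starts 12:15pm at or after M37 ends 9:15am → clear.
M32: starts 1:45pm at or after M37 ends 9:15am → clear.
M34: starts 3:00pm at or after M37 ends 9:15am → clear.
M33: starts 3:45pm at or after M37 ends 9:15am → clear.
M35: starts 6:30pm at or after M37 ends 9:15am → clear.
M36: starts 6:45pm at or after M37 ends 9:15am → clear.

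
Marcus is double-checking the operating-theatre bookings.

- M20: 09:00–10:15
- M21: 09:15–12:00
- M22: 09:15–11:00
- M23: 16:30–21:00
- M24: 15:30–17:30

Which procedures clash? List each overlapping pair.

Two intervals overlap when each starts before the other ends.
Sorted by start: M20, M21, M22, M24, M23.
M21 starts before M20 ends → M20 and M21 overlap.
M22 starts before M20 ends → M20 and M22 overlap.
M24 starts after M20 ends, so nothing later overlaps M20 either.
M22 starts before M21 ends → M21 and M22 overlap.
M24 starts after M21 ends, so nothing later overlaps M21 either.
M24 starts after M22 ends, so nothing later overlaps M22 either.
M23 starts before M24 ends → M24 and M23 overlap.

M20 & M21, M20 & M22, M21 & M22, M23 & M24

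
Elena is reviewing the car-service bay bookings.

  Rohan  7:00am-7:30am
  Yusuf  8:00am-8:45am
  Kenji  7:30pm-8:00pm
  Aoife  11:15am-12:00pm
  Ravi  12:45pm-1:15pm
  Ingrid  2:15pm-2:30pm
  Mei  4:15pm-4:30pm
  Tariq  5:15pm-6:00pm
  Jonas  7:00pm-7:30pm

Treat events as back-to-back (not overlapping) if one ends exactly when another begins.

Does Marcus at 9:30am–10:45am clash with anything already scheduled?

Rohan: ends 7:30am at or before Marcus starts 9:30am → clear.
Yusuf: ends 8:45am at or before Marcus starts 9:30am → clear.
Aoife: starts 11:15am at or after Marcus ends 10:45am → clear.
Ravi: starts 12:45pm at or after Marcus ends 10:45am → clear.
Ingrid: starts 2:15pm at or after Marcus ends 10:45am → clear.
Mei: starts 4:15pm at or after Marcus ends 10:45am → clear.
Tariq: starts 5:15pm at or after Marcus ends 10:45am → clear.
Jonas: starts 7:00pm at or after Marcus ends 10:45am → clear.
Kenji: starts 7:30pm at or after Marcus ends 10:45am → clear.

No — it doesn't clash with anything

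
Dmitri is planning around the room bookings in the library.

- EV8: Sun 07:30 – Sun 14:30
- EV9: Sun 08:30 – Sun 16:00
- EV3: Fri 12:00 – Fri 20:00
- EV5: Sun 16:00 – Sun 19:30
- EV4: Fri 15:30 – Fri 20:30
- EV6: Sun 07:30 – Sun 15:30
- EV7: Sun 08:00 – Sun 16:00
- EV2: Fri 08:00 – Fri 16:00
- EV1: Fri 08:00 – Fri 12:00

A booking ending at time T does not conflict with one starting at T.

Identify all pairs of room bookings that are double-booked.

EV1 & EV2, EV2 & EV3, EV2 & EV4, EV3 & EV4, EV6 & EV7, EV6 & EV8, EV6 & EV9, EV7 & EV8, EV7 & EV9, EV8 & EV9

Sorted by start: EV1, EV2, EV3, EV4, EV6, EV8, EV7, EV9, EV5.
EV2 starts before EV1 ends → EV1 and EV2 overlap.
EV3 starts exactly when EV1 ends (back-to-back, no overlap) — done with EV1.
EV3 starts before EV2 ends → EV2 and EV3 overlap.
EV4 starts before EV2 ends → EV2 and EV4 overlap.
EV6 starts after EV2 ends — done with EV2.
EV4 starts before EV3 ends → EV3 and EV4 overlap.
EV6 starts after EV3 ends — done with EV3.
EV6 starts after EV4 ends — done with EV4.
EV8 starts before EV6 ends → EV6 and EV8 overlap.
EV7 starts before EV6 ends → EV6 and EV7 overlap.
EV9 starts before EV6 ends → EV6 and EV9 overlap.
EV5 starts after EV6 ends.
EV7 starts before EV8 ends → EV8 and EV7 overlap.
EV9 starts before EV8 ends → EV8 and EV9 overlap.
EV5 starts after EV8 ends.
EV9 starts before EV7 ends → EV7 and EV9 overlap.
EV5 starts exactly when EV7 ends (back-to-back, no overlap).
EV5 starts exactly when EV9 ends (back-to-back, no overlap).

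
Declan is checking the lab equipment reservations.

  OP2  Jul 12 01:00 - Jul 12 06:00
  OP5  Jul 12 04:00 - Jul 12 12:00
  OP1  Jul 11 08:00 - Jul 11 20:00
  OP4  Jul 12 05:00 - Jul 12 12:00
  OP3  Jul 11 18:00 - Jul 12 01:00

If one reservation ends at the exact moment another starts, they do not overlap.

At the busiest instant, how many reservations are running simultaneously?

Sweep the timeline, counting +1 at each start and −1 at each end (ends before starts at a tie):
Jul 11 08:00 start OP1 → 1
Jul 11 18:00 start OP3 → 2
Jul 11 20:00 end OP1 → 1
Jul 12 01:00 end OP3 → 0
Jul 12 01:00 start OP2 → 1
Jul 12 04:00 start OP5 → 2
Jul 12 05:00 start OP4 → 3
Jul 12 06:00 end OP2 → 2
Jul 12 12:00 end OP4 → 1
Jul 12 12:00 end OP5 → 0
Peak is 3, at Jul 12 05:00 (OP2, OP4, OP5).

3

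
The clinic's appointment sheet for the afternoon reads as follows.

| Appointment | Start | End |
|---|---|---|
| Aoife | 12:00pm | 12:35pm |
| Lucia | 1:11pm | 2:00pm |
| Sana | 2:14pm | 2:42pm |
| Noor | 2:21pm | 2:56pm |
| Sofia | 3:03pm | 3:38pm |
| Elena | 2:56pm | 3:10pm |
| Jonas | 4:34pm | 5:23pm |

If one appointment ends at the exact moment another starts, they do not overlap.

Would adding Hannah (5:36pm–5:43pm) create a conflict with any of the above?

No — it doesn't clash with anything

Aoife: ends 12:35pm at or before Hannah starts 5:36pm → clear.
Lucia: ends 2:00pm at or before Hannah starts 5:36pm → clear.
Sana: ends 2:42pm at or before Hannah starts 5:36pm → clear.
Noor: ends 2:56pm at or before Hannah starts 5:36pm → clear.
Elena: ends 3:10pm at or before Hannah starts 5:36pm → clear.
Sofia: ends 3:38pm at or before Hannah starts 5:36pm → clear.
Jonas: ends 5:23pm at or before Hannah starts 5:36pm → clear.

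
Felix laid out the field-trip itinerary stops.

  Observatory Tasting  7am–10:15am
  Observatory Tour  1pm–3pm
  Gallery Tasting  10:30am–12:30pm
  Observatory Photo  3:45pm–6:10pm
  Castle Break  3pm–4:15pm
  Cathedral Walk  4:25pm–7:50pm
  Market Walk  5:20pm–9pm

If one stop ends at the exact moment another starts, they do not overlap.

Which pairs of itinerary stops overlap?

Castle Break & Observatory Photo, Cathedral Walk & Market Walk, Cathedral Walk & Observatory Photo, Market Walk & Observatory Photo

Sorted by start: Observatory Tasting, Gallery Tasting, Observatory Tour, Castle Break, Observatory Photo, Cathedral Walk, Market Walk.
Gallery Tasting starts after Observatory Tasting ends, so nothing later overlaps Observatory Tasting either.
Observatory Tour starts after Gallery Tasting ends, so nothing later overlaps Gallery Tasting either.
Castle Break starts exactly when Observatory Tour ends (back-to-back, no overlap), so nothing later overlaps Observatory Tour either.
Observatory Photo starts before Castle Break ends → Castle Break and Observatory Photo overlap.
Cathedral Walk starts after Castle Break ends, so nothing later overlaps Castle Break either.
Cathedral Walk starts before Observatory Photo ends → Observatory Photo and Cathedral Walk overlap.
Market Walk starts before Observatory Photo ends → Observatory Photo and Market Walk overlap.
Market Walk starts before Cathedral Walk ends → Cathedral Walk and Market Walk overlap.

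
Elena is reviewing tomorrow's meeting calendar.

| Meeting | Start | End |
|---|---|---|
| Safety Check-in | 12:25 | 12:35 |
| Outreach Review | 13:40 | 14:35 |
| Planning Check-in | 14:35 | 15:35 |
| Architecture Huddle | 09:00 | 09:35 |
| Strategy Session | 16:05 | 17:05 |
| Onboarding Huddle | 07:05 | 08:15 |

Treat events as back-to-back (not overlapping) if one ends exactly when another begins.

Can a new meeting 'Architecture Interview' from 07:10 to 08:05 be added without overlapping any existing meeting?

Onboarding Huddle: starts 07:05 before Architecture Interview ends 08:05, and ends 08:15 after Architecture Interview starts 07:10 → overlap.
Architecture Huddle: starts 09:00 at or after Architecture Interview ends 08:05 → clear.
Safety Check-in: starts 12:25 at or after Architecture Interview ends 08:05 → clear.
Outreach Review: starts 13:40 at or after Architecture Interview ends 08:05 → clear.
Planning Check-in: starts 14:35 at or after Architecture Interview ends 08:05 → clear.
Strategy Session: starts 16:05 at or after Architecture Interview ends 08:05 → clear.
Architecture Interview overlaps Onboarding Huddle.

No — it overlaps Onboarding Huddle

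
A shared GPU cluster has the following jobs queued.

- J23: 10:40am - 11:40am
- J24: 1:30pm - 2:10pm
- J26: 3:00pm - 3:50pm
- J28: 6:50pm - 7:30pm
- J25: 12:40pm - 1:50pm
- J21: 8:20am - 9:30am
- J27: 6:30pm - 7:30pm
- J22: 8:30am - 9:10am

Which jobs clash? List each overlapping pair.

Sorted by start: J21, J22, J23, J25, J24, J26, J27, J28.
J22 starts before J21 ends → J21 and J22 overlap.
J23 starts after J21 ends — done with J21.
J23 starts after J22 ends — done with J22.
J25 starts after J23 ends — done with J23.
J24 starts before J25 ends → J25 and J24 overlap.
J26 starts after J25 ends — done with J25.
J26 starts after J24 ends — done with J24.
J27 starts after J26 ends — done with J26.
J28 starts before J27 ends → J27 and J28 overlap.

J21 & J22, J24 & J25, J27 & J28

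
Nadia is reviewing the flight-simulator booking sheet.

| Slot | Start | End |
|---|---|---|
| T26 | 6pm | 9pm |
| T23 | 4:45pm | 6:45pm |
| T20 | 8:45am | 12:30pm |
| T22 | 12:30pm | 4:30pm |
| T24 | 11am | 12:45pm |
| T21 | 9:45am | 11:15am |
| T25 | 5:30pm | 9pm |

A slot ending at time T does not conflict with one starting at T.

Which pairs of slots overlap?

Two intervals overlap when each starts before the other ends.
Sorted by start: T20, T21, T24, T22, T23, T25, T26.
T21 starts before T20 ends → T20 and T21 overlap.
T24 starts before T20 ends → T20 and T24 overlap.
T22 starts exactly when T20 ends (back-to-back, no overlap); T20 is clear from here.
T24 starts before T21 ends → T21 and T24 overlap.
T22 starts after T21 ends; T21 is clear from here.
T22 starts before T24 ends → T24 and T22 overlap.
T23 starts after T24 ends; T24 is clear from here.
T23 starts after T22 ends; T22 is clear from here.
T25 starts before T23 ends → T23 and T25 overlap.
T26 starts before T23 ends → T23 and T26 overlap.
T26 starts before T25 ends → T25 and T26 overlap.

T20 & T21, T20 & T24, T21 & T24, T22 & T24, T23 & T25, T23 & T26, T25 & T26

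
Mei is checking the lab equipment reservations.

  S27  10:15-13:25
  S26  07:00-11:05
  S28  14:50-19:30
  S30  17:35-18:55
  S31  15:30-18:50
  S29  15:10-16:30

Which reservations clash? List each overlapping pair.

S26 & S27, S28 & S29, S28 & S30, S28 & S31, S29 & S31, S30 & S31

Two intervals overlap when each starts before the other ends.
Sorted by start: S26, S27, S28, S29, S31, S30.
S27 starts before S26 ends → S26 and S27 overlap.
S28 starts after S26 ends; S26 is clear from here.
S28 starts after S27 ends; S27 is clear from here.
S29 starts before S28 ends → S28 and S29 overlap.
S31 starts before S28 ends → S28 and S31 overlap.
S30 starts before S28 ends → S28 and S30 overlap.
S31 starts before S29 ends → S29 and S31 overlap.
S30 starts after S29 ends.
S30 starts before S31 ends → S31 and S30 overlap.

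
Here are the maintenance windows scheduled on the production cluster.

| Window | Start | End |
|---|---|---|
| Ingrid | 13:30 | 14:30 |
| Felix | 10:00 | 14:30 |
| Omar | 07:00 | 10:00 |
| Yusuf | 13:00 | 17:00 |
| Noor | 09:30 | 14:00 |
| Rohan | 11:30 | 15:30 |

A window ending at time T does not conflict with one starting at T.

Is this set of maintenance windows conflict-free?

No

Sorted by start: Omar, Noor, Felix, Rohan, Yusuf, Ingrid.
Noor starts before Omar ends → Omar and Noor overlap.
That's a conflict, so the schedule is not conflict-free.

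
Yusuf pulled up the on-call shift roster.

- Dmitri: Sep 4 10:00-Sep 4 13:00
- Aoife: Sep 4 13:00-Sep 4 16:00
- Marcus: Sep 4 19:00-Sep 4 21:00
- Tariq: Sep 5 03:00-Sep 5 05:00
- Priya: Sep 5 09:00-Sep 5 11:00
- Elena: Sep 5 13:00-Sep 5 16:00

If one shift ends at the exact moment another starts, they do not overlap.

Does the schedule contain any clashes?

No

Sorted by start: Dmitri, Aoife, Marcus, Tariq, Priya, Elena.
Aoife starts exactly when Dmitri ends (back-to-back, no overlap), so nothing later overlaps Dmitri either.
Marcus starts after Aoife ends, so nothing later overlaps Aoife either.
Tariq starts after Marcus ends, so nothing later overlaps Marcus either.
Priya starts after Tariq ends, so nothing later overlaps Tariq either.
Elena starts after Priya ends.
Every pair is clear; the schedule has no overlaps.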